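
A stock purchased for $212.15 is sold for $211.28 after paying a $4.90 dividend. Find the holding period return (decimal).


Formula: HPR = (P1 - P0 + D) / P0
Gain: $211.28 - $212.15 + $4.90 = $4.03
HPR = $4.03 / $212.15 = 0.019

0.019


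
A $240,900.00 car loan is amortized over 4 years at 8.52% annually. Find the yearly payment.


Formula: PMT = PV * r / (1 - (1+r)^(-n))
Denominator: 1 - (1 + 0.0852)^(-4) = 0.278958
Numerator: $240,900.00 * 0.0852 = 20524.68
PMT = 20524.68 / 0.278958 = $73,576.37

$73,576.37


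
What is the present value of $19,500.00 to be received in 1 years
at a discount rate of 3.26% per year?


Formula: PV = FV / (1 + r)^n
Substituting: PV = $19,500.00 / (1 + 0.0326)^1
Discount factor: (1.0326)^1 = 1.0326
PV = $19,500.00 / 1.0326 = $18,884.37

$18,884.37


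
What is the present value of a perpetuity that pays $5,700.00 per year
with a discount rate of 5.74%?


Formula: PV = C / r
Substituting: PV = $5,700.00 / 0.0574
PV = $99,303.14

$99,303.14


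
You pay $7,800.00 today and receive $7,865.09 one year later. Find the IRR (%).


Formula: IRR = C1/C0 - 1
Substituting: IRR = $7,865.09 / $7,800.00 - 1
Ratio: 1.008345 - 1 = 0.008345
IRR = 0.8345%

0.8345%


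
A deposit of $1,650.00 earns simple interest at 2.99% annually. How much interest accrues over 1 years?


Formula: I = P * r * t
Substituting: I = $1,650.00 * 0.0299 * 1
Step: I = $1,650.00 * 0.0299
I = $49.34

$49.34


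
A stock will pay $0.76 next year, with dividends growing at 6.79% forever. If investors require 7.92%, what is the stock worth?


Formula: P = D1 / (r - g)
Spread: r - g = 0.0792 - 0.0679 = 0.0113
Substituting: P = $0.76 / 0.0113
P = $67.26

$67.26


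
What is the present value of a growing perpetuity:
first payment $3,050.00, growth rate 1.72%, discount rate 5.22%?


Formula: PV = C / (r - g)
Spread: r - g = 0.0522 - 0.0172 = 0.035
Substituting: PV = $3,050.00 / 0.035
PV = $87,142.86

$87,142.86


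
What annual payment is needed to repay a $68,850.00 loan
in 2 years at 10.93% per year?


Formula: PMT = PV * r / (1 - (1+r)^(-n))
Denominator: 1 - (1 + 0.1093)^(-2) = 0.187353
Numerator: $68,850.00 * 0.1093 = 7525.305
PMT = 7525.305 / 0.187353 = $40,166.47

$40,166.47


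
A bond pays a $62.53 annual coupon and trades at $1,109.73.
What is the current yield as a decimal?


Formula: Current yield = annual coupon / price
Substituting: CY = $62.53 / $1,109.73
CY = 0.056347

0.056347


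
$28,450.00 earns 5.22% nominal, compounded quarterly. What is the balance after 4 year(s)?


Formula: FV = P * (1 + r/m)^(m*t)
Period rate: r/m = 0.0522 / 4 = 0.01305
Total periods: m*t = 4 * 4 = 16
Growth factor: (1 + 0.01305)^16 = 1.230535
FV = $28,450.00 * 1.230535 = $35,008.73

$35,008.73


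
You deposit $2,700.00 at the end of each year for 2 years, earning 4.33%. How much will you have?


Formula: FV = PMT * ((1+r)^n - 1) / r
Growth factor: (1 + 0.0433)^2 = 1.088475
Numerator: 1.088475 - 1 = 0.088475
FV = $2,700.00 * 0.088475 / 0.0433 = $5,516.91

$5,516.91


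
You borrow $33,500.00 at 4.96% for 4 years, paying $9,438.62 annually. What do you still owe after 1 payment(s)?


Formula: Balance = PV*(1+r)^k - PMT*((1+r)^k - 1)/r
Growth: (1 + 0.0496)^1 = 1.0496
Accumulated factor: ((1+r)^k - 1)/r = 1.0
Balance = $33,500.00 * 1.0496 - $9,438.62 * 1.0
Balance = $25,722.98

$25,722.98


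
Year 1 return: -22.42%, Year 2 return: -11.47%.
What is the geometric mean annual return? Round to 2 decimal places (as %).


Formula: Geometric mean = ((1+r1)*(1+r2))^(1/2) - 1
Product: (1 + -0.2242) * (1 + -0.1147) = 0.7758 * 0.8853 = 0.686816
Square root: 0.686816^0.5 = 0.828743
Geometric mean = 0.828743 - 1 = -0.171257
As percentage: -17.13%

-17.13%


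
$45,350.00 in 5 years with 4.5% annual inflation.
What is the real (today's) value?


Formula: Real value = nominal / (1 + inflation)^years
Price level: (1 + 0.045)^5 = 1.246182
Real value = $45,350.00 / 1.246182 = $36,391.15

$36,391.15


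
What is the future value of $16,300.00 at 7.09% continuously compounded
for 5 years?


Formula: FV = P * e^(r*t)
Exponent: r*t = 0.0709 * 5 = 0.3545
e^(0.3545) = 1.425468
FV = $16,300.00 * 1.425468 = $23,235.12

$23,235.12


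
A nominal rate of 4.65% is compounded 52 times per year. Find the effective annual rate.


Formula: EAR = (1 + r/m)^m - 1
Period rate: r/m = 0.0465 / 52 = 0.000894
Compounding: (1 + 0.000894)^52 = 1.047576
EAR = 1.047576 - 1 = 0.047576

0.047576


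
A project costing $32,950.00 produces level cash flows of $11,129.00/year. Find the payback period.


Formula: Payback = investment / annual cash flow
Substituting: Payback = $32,950.00 / $11,129.00
Payback = 2.9607 years

2.9607 years


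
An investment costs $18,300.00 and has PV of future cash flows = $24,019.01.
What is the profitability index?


Formula: PI = PV(cash flows) / initial investment
Substituting: PI = $24,019.01 / $18,300.00
PI = 1.3125

1.3125


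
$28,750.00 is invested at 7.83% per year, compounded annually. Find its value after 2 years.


Formula: FV = P * (1 + r)^n
Substituting: FV = $28,750.00 * (1 + 0.0783)^2
Growth factor: (1.0783)^2 = 1.162731
FV = $28,750.00 * 1.162731 = $33,428.51

$33,428.51


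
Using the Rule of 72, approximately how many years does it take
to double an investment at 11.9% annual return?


Formula: Years ≈ 72 / r
Substituting: Years ≈ 72 / 11.9
Years ≈ 6.1

6.1 years


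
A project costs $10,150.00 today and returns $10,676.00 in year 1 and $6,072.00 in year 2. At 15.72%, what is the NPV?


Formula: NPV = C0 + C1/(1+r) + C2/(1+r)^2
Discount C1: $10,676.00 / (1 + 0.1572) = $9,225.72
Discount C2: $6,072.00 / (1 + 0.1572)^2 = $4,534.35
NPV = -$10,150.00 + $9,225.72 + $4,534.35 = $3,610.07

$3,610.07


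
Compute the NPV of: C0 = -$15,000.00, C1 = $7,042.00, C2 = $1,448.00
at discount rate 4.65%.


Formula: NPV = C0 + C1/(1+r) + C2/(1+r)^2
Discount C1: $7,042.00 / (1 + 0.0465) = $6,729.10
Discount C2: $1,448.00 / (1 + 0.0465)^2 = $1,322.18
NPV = -$15,000.00 + $6,729.10 + $1,322.18 = -$6,948.72

-$6,948.72


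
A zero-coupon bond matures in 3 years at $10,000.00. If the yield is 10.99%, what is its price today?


Formula: Price = FV / (1 + r)^n
Substituting: Price = $10,000.00 / (1 + 0.1099)^3
Discount factor: (1.1099)^3 = 1.367261
Price = $10,000.00 / 1.367261 = $7,313.89

$7,313.89


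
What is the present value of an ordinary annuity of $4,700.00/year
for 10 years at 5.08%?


Formula: PV = PMT * (1 - (1+r)^(-n)) / r
Discount factor: (1 + 0.0508)^(-10) = 0.609255
Bracket: 1 - 0.609255 = 0.390745
PV = $4,700.00 * 0.390745 / 0.0508 = $36,151.57

$36,151.57


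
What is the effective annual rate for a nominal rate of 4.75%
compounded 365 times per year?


Formula: EAR = (1 + r/m)^m - 1
Period rate: r/m = 0.0475 / 365 = 0.00013
Compounding: (1 + 0.00013)^365 = 1.048643
EAR = 1.048643 - 1 = 0.048643

0.048643


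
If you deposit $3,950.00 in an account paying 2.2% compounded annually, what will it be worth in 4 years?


Formula: FV = P * (1 + r)^n
Substituting: FV = $3,950.00 * (1 + 0.022)^4
Growth factor: (1.022)^4 = 1.090947
FV = $3,950.00 * 1.090947 = $4,309.24

$4,309.24


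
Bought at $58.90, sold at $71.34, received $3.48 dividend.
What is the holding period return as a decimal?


Formula: HPR = (P1 - P0 + D) / P0
Gain: $71.34 - $58.90 + $3.48 = $15.92
HPR = $15.92 / $58.90 = 0.2703

0.2703


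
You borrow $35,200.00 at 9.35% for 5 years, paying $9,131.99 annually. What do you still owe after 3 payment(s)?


Formula: Balance = PV*(1+r)^k - PMT*((1+r)^k - 1)/r
Growth: (1 + 0.0935)^3 = 1.307544
Accumulated factor: ((1+r)^k - 1)/r = 3.289242
Balance = $35,200.00 * 1.307544 - $9,131.99 * 3.289242
Balance = $15,988.23

$15,988.23


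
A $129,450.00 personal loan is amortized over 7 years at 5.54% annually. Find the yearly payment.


Formula: PMT = PV * r / (1 - (1+r)^(-n))
Denominator: 1 - (1 + 0.0554)^(-7) = 0.314385
Numerator: $129,450.00 * 0.0554 = 7171.53
PMT = 7171.53 / 0.314385 = $22,811.31

$22,811.31


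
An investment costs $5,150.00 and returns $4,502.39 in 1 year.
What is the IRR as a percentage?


Formula: IRR = C1/C0 - 1
Substituting: IRR = $4,502.39 / $5,150.00 - 1
Ratio: 0.87425 - 1 = -0.12575
IRR = -12.575%

-12.575%


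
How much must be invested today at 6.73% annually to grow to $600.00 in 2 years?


Formula: PV = FV / (1 + r)^n
Substituting: PV = $600.00 / (1 + 0.0673)^2
Discount factor: (1.0673)^2 = 1.139129
PV = $600.00 / 1.139129 = $526.72

$526.72


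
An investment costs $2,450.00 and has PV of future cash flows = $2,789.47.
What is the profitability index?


Formula: PI = PV(cash flows) / initial investment
Substituting: PI = $2,789.47 / $2,450.00
PI = 1.1386

1.1386


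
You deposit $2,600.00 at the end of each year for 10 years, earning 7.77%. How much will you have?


Formula: FV = PMT * ((1+r)^n - 1) / r
Growth factor: (1 + 0.0777)^10 = 2.113386
Numerator: 2.113386 - 1 = 1.113386
FV = $2,600.00 * 1.113386 / 0.0777 = $37,256.16

$37,256.16


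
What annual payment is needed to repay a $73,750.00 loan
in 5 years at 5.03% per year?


Formula: PMT = PV * r / (1 - (1+r)^(-n))
Denominator: 1 - (1 + 0.0503)^(-5) = 0.217592
Numerator: $73,750.00 * 0.0503 = 3709.625
PMT = 3709.625 / 0.217592 = $17,048.52

$17,048.52


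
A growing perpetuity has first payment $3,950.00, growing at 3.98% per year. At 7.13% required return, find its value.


Formula: PV = C / (r - g)
Spread: r - g = 0.0713 - 0.0398 = 0.0315
Substituting: PV = $3,950.00 / 0.0315
PV = $125,396.83

$125,396.83


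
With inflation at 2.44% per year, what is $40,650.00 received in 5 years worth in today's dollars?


Formula: Real value = nominal / (1 + inflation)^years
Price level: (1 + 0.0244)^5 = 1.128101
Real value = $40,650.00 / 1.128101 = $36,034.02

$36,034.02


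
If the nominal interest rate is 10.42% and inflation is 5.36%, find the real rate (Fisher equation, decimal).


Formula: (1 + r_real) = (1 + r_nom) / (1 + inflation)
Substituting: (1 + r_real) = 1.1042 / 1.0536
(1 + r_real) = 1.048026
r_real = 1.048026 - 1 = 0.048026

0.048026


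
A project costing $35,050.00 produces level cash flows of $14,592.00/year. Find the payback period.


Formula: Payback = investment / annual cash flow
Substituting: Payback = $35,050.00 / $14,592.00
Payback = 2.402 years

2.402 years


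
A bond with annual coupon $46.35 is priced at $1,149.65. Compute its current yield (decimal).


Formula: Current yield = annual coupon / price
Substituting: CY = $46.35 / $1,149.65
CY = 0.040317

0.040317


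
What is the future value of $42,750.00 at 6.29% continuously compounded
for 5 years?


Formula: FV = P * e^(r*t)
Exponent: r*t = 0.0629 * 5 = 0.3145
e^(0.3145) = 1.369574
FV = $42,750.00 * 1.369574 = $58,549.30

$58,549.30


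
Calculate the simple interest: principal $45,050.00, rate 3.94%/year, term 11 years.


Formula: I = P * r * t
Substituting: I = $45,050.00 * 0.0394 * 11
Step: I = $45,050.00 * 0.4334
I = $19,524.67

$19,524.67


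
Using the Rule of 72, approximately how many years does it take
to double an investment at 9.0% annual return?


Formula: Years ≈ 72 / r
Substituting: Years ≈ 72 / 9.0
Years ≈ 8.0

8.0 years


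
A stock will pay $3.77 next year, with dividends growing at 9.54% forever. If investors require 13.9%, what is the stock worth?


Formula: P = D1 / (r - g)
Spread: r - g = 0.139 - 0.0954 = 0.0436
Substituting: P = $3.77 / 0.0436
P = $86.47

$86.47


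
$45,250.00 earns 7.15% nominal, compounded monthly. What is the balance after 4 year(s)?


Formula: FV = P * (1 + r/m)^(m*t)
Period rate: r/m = 0.0715 / 12 = 0.005958
Total periods: m*t = 12 * 4 = 48
Growth factor: (1 + 0.005958)^48 = 1.329963
FV = $45,250.00 * 1.329963 = $60,180.84

$60,180.84


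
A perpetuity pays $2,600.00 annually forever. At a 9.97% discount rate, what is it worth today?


Formula: PV = C / r
Substituting: PV = $2,600.00 / 0.0997
PV = $26,078.23

$26,078.23


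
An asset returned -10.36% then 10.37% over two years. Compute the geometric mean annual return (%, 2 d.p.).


Formula: Geometric mean = ((1+r1)*(1+r2))^(1/2) - 1
Product: (1 + -0.1036) * (1 + 0.1037) = 0.8964 * 1.1037 = 0.989357
Square root: 0.989357^0.5 = 0.994664
Geometric mean = 0.994664 - 1 = -0.005336
As percentage: -0.53%

-0.53%


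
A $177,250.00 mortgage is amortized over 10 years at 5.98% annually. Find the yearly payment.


Formula: PMT = PV * r / (1 - (1+r)^(-n))
Denominator: 1 - (1 + 0.0598)^(-10) = 0.440551
Numerator: $177,250.00 * 0.0598 = 10599.55
PMT = 10599.55 / 0.440551 = $24,059.78

$24,059.78


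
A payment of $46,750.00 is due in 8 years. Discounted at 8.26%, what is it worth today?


Formula: PV = FV / (1 + r)^n
Substituting: PV = $46,750.00 / (1 + 0.0826)^8
Discount factor: (1.0826)^8 = 1.88688
PV = $46,750.00 / 1.88688 = $24,776.36

$24,776.36


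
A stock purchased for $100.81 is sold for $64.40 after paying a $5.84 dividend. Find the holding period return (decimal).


Formula: HPR = (P1 - P0 + D) / P0
Gain: $64.40 - $100.81 + $5.84 = -$30.57
HPR = -$30.57 / $100.81 = -0.3032

-0.3032


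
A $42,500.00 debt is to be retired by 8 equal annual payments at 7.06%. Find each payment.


Formula: PMT = PV * r / (1 - (1+r)^(-n))
Denominator: 1 - (1 + 0.0706)^(-8) = 0.420595
Numerator: $42,500.00 * 0.0706 = 3000.5
PMT = 3000.5 / 0.420595 = $7,133.94

$7,133.94


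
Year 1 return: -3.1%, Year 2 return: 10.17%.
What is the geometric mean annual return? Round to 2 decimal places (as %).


Formula: Geometric mean = ((1+r1)*(1+r2))^(1/2) - 1
Product: (1 + -0.031) * (1 + 0.1017) = 0.969 * 1.1017 = 1.067547
Square root: 1.067547^0.5 = 1.033222
Geometric mean = 1.033222 - 1 = 0.033222
As percentage: 3.32%

3.32%


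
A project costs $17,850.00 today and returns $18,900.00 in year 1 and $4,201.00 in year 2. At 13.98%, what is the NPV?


Formula: NPV = C0 + C1/(1+r) + C2/(1+r)^2
Discount C1: $18,900.00 / (1 + 0.1398) = $16,581.86
Discount C2: $4,201.00 / (1 + 0.1398)^2 = $3,233.67
NPV = -$17,850.00 + $16,581.86 + $3,233.67 = $1,965.52

$1,965.52


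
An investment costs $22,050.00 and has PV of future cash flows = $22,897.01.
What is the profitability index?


Formula: PI = PV(cash flows) / initial investment
Substituting: PI = $22,897.01 / $22,050.00
PI = 1.0384

1.0384


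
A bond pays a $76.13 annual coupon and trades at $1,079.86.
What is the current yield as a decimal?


Formula: Current yield = annual coupon / price
Substituting: CY = $76.13 / $1,079.86
CY = 0.0705

0.0705


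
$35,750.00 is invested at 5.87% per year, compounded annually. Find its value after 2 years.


Formula: FV = P * (1 + r)^n
Substituting: FV = $35,750.00 * (1 + 0.0587)^2
Growth factor: (1.0587)^2 = 1.120846
FV = $35,750.00 * 1.120846 = $40,070.23

$40,070.23


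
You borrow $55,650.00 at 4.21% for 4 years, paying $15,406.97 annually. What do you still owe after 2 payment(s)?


Formula: Balance = PV*(1+r)^k - PMT*((1+r)^k - 1)/r
Growth: (1 + 0.0421)^2 = 1.085972
Accumulated factor: ((1+r)^k - 1)/r = 2.0421
Balance = $55,650.00 * 1.085972 - $15,406.97 * 2.0421
Balance = $28,971.79

$28,971.79


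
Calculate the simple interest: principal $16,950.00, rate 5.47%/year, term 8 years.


Formula: I = P * r * t
Substituting: I = $16,950.00 * 0.0547 * 8
Step: I = $16,950.00 * 0.4376
I = $7,417.32

$7,417.32


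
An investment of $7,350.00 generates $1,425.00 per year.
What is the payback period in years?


Formula: Payback = investment / annual cash flow
Substituting: Payback = $7,350.00 / $1,425.00
Payback = 5.1579 years

5.1579 years


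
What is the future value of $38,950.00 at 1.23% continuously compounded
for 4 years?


Formula: FV = P * e^(r*t)
Exponent: r*t = 0.0123 * 4 = 0.0492
e^(0.0492) = 1.05043
FV = $38,950.00 * 1.05043 = $40,914.26

$40,914.26


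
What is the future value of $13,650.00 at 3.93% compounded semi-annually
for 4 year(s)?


Formula: FV = P * (1 + r/m)^(m*t)
Period rate: r/m = 0.0393 / 2 = 0.01965
Total periods: m*t = 2 * 4 = 8
Growth factor: (1 + 0.01965)^8 = 1.168447
FV = $13,650.00 * 1.168447 = $15,949.30

$15,949.30


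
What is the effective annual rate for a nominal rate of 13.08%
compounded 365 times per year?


Formula: EAR = (1 + r/m)^m - 1
Period rate: r/m = 0.1308 / 365 = 0.000358
Compounding: (1 + 0.000358)^365 = 1.139713
EAR = 1.139713 - 1 = 0.139713

0.139713


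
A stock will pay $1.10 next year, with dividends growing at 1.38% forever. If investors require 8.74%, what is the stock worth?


Formula: P = D1 / (r - g)
Spread: r - g = 0.0874 - 0.0138 = 0.0736
Substituting: P = $1.10 / 0.0736
P = $14.95

$14.95


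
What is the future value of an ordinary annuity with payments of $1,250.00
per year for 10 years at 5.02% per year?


Formula: FV = PMT * ((1+r)^n - 1) / r
Growth factor: (1 + 0.0502)^10 = 1.632
Numerator: 1.632 - 1 = 0.632
FV = $1,250.00 * 0.632 / 0.0502 = $15,737.05

$15,737.05


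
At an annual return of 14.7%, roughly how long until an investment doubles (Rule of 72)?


Formula: Years ≈ 72 / r
Substituting: Years ≈ 72 / 14.7
Years ≈ 4.9

4.9 years


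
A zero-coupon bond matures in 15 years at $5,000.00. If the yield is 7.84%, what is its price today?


Formula: Price = FV / (1 + r)^n
Substituting: Price = $5,000.00 / (1 + 0.0784)^15
Discount factor: (1.0784)^15 = 3.102403
Price = $5,000.00 / 3.102403 = $1,611.65

$1,611.65


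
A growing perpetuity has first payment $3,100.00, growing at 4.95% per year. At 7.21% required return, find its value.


Formula: PV = C / (r - g)
Spread: r - g = 0.0721 - 0.0495 = 0.0226
Substituting: PV = $3,100.00 / 0.0226
PV = $137,168.14

$137,168.14


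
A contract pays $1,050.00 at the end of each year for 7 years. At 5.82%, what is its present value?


Formula: PV = PMT * (1 - (1+r)^(-n)) / r
Discount factor: (1 + 0.0582)^(-7) = 0.673016
Bracket: 1 - 0.673016 = 0.326984
PV = $1,050.00 * 0.326984 / 0.0582 = $5,899.19

$5,899.19


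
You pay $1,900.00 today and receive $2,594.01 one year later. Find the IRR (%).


Formula: IRR = C1/C0 - 1
Substituting: IRR = $2,594.01 / $1,900.00 - 1
Ratio: 1.365268 - 1 = 0.365268
IRR = 36.5268%

36.5268%


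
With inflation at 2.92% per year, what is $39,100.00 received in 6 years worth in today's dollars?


Formula: Real value = nominal / (1 + inflation)^years
Price level: (1 + 0.0292)^6 = 1.188499
Real value = $39,100.00 / 1.188499 = $32,898.65

$32,898.65


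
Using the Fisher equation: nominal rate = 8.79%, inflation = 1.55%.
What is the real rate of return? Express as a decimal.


Formula: (1 + r_real) = (1 + r_nom) / (1 + inflation)
Substituting: (1 + r_real) = 1.0879 / 1.0155
(1 + r_real) = 1.071295
r_real = 1.071295 - 1 = 0.071295

0.071295


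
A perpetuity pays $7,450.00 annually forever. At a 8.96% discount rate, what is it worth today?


Formula: PV = C / r
Substituting: PV = $7,450.00 / 0.0896
PV = $83,147.32

$83,147.32


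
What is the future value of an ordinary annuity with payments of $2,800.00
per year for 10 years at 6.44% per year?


Formula: FV = PMT * ((1+r)^n - 1) / r
Growth factor: (1 + 0.0644)^10 = 1.866589
Numerator: 1.866589 - 1 = 0.866589
FV = $2,800.00 * 0.866589 / 0.0644 = $37,677.77

$37,677.77


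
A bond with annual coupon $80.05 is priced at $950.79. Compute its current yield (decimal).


Formula: Current yield = annual coupon / price
Substituting: CY = $80.05 / $950.79
CY = 0.084193

0.084193


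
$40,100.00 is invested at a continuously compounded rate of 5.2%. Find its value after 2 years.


Formula: FV = P * e^(r*t)
Exponent: r*t = 0.052 * 2 = 0.104
e^(0.104) = 1.1096
FV = $40,100.00 * 1.1096 = $44,494.98

$44,494.98


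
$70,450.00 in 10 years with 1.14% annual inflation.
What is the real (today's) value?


Formula: Real value = nominal / (1 + inflation)^years
Price level: (1 + 0.0114)^10 = 1.12003
Real value = $70,450.00 / 1.12003 = $62,900.12

$62,900.12


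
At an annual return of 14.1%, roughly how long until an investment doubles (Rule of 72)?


Formula: Years ≈ 72 / r
Substituting: Years ≈ 72 / 14.1
Years ≈ 5.1

5.1 years


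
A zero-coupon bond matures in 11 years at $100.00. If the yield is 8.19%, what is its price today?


Formula: Price = FV / (1 + r)^n
Substituting: Price = $100.00 / (1 + 0.0819)^11
Discount factor: (1.0819)^11 = 2.37716
Price = $100.00 / 2.37716 = $42.07

$42.07


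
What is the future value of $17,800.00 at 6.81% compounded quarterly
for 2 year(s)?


Formula: FV = P * (1 + r/m)^(m*t)
Period rate: r/m = 0.0681 / 4 = 0.017025
Total periods: m*t = 4 * 2 = 8
Growth factor: (1 + 0.017025)^8 = 1.144598
FV = $17,800.00 * 1.144598 = $20,373.85

$20,373.85


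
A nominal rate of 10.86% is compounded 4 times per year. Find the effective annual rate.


Formula: EAR = (1 + r/m)^m - 1
Period rate: r/m = 0.1086 / 4 = 0.02715
Compounding: (1 + 0.02715)^4 = 1.113103
EAR = 1.113103 - 1 = 0.113103

0.113103


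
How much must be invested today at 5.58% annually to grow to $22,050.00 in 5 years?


Formula: PV = FV / (1 + r)^n
Substituting: PV = $22,050.00 / (1 + 0.0558)^5
Discount factor: (1.0558)^5 = 1.311923
PV = $22,050.00 / 1.311923 = $16,807.39

$16,807.39


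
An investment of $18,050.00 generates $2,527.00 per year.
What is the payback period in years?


Formula: Payback = investment / annual cash flow
Substituting: Payback = $18,050.00 / $2,527.00
Payback = 7.1429 years

7.1429 years


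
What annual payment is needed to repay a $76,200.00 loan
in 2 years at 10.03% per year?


Formula: PMT = PV * r / (1 - (1+r)^(-n))
Denominator: 1 - (1 + 0.1003)^(-2) = 0.174004
Numerator: $76,200.00 * 0.1003 = 7642.86
PMT = 7642.86 / 0.174004 = $43,923.39

$43,923.39


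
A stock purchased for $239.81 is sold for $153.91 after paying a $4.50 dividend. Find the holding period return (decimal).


Formula: HPR = (P1 - P0 + D) / P0
Gain: $153.91 - $239.81 + $4.50 = -$81.40
HPR = -$81.40 / $239.81 = -0.3394

-0.3394


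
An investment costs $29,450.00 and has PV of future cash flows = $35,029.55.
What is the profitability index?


Formula: PI = PV(cash flows) / initial investment
Substituting: PI = $35,029.55 / $29,450.00
PI = 1.1895

1.1895


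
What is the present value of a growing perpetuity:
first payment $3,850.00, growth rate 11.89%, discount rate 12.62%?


Formula: PV = C / (r - g)
Spread: r - g = 0.1262 - 0.1189 = 0.0073
Substituting: PV = $3,850.00 / 0.0073
PV = $527,397.26

$527,397.26


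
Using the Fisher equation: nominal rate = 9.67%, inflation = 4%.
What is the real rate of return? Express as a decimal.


Formula: (1 + r_real) = (1 + r_nom) / (1 + inflation)
Substituting: (1 + r_real) = 1.0967 / 1.04
(1 + r_real) = 1.054519
r_real = 1.054519 - 1 = 0.054519

0.054519


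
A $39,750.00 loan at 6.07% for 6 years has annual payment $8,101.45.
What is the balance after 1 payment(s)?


Formula: Balance = PV*(1+r)^k - PMT*((1+r)^k - 1)/r
Growth: (1 + 0.0607)^1 = 1.0607
Accumulated factor: ((1+r)^k - 1)/r = 1.0
Balance = $39,750.00 * 1.0607 - $8,101.45 * 1.0
Balance = $34,061.38

$34,061.38


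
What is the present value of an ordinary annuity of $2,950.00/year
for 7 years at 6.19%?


Formula: PV = PMT * (1 - (1+r)^(-n)) / r
Discount factor: (1 + 0.0619)^(-7) = 0.656772
Bracket: 1 - 0.656772 = 0.343228
PV = $2,950.00 * 0.343228 / 0.0619 = $16,357.39

$16,357.39


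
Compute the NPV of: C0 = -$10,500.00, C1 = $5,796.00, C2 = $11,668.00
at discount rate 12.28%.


Formula: NPV = C0 + C1/(1+r) + C2/(1+r)^2
Discount C1: $5,796.00 / (1 + 0.1228) = $5,162.09
Discount C2: $11,668.00 / (1 + 0.1228)^2 = $9,255.32
NPV = -$10,500.00 + $5,162.09 + $9,255.32 = $3,917.42

$3,917.42


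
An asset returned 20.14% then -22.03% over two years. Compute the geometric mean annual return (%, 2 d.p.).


Formula: Geometric mean = ((1+r1)*(1+r2))^(1/2) - 1
Product: (1 + 0.2014) * (1 + -0.2203) = 1.2014 * 0.7797 = 0.936732
Square root: 0.936732^0.5 = 0.967849
Geometric mean = 0.967849 - 1 = -0.032151
As percentage: -3.22%

-3.22%


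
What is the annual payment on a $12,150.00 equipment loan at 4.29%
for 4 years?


Formula: PMT = PV * r / (1 - (1+r)^(-n))
Denominator: 1 - (1 + 0.0429)^(-4) = 0.154664
Numerator: $12,150.00 * 0.0429 = 521.235
PMT = 521.235 / 0.154664 = $3,370.11

$3,370.11


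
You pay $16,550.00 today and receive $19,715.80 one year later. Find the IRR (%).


Formula: IRR = C1/C0 - 1
Substituting: IRR = $19,715.80 / $16,550.00 - 1
Ratio: 1.191287 - 1 = 0.191287
IRR = 19.1287%

19.1287%


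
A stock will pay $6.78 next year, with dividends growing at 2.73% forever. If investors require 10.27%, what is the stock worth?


Formula: P = D1 / (r - g)
Spread: r - g = 0.1027 - 0.0273 = 0.0754
Substituting: P = $6.78 / 0.0754
P = $89.92

$89.92


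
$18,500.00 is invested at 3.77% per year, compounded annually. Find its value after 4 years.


Formula: FV = P * (1 + r)^n
Substituting: FV = $18,500.00 * (1 + 0.0377)^4
Growth factor: (1.0377)^4 = 1.159544
FV = $18,500.00 * 1.159544 = $21,451.57

$21,451.57


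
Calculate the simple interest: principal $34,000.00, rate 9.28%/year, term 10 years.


Formula: I = P * r * t
Substituting: I = $34,000.00 * 0.0928 * 10
Step: I = $34,000.00 * 0.928
I = $31,552.00

$31,552.00


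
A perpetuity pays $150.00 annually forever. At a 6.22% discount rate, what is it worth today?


Formula: PV = C / r
Substituting: PV = $150.00 / 0.0622
PV = $2,411.58

$2,411.58


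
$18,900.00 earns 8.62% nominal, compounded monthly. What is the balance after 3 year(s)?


Formula: FV = P * (1 + r/m)^(m*t)
Period rate: r/m = 0.0862 / 12 = 0.007183
Total periods: m*t = 12 * 3 = 36
Growth factor: (1 + 0.007183)^36 = 1.293919
FV = $18,900.00 * 1.293919 = $24,455.07

$24,455.07


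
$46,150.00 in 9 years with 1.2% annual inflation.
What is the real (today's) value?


Formula: Real value = nominal / (1 + inflation)^years
Price level: (1 + 0.012)^9 = 1.113332
Real value = $46,150.00 / 1.113332 = $41,452.15

$41,452.15


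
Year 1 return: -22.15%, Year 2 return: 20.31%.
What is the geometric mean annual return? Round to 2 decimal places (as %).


Formula: Geometric mean = ((1+r1)*(1+r2))^(1/2) - 1
Product: (1 + -0.2215) * (1 + 0.2031) = 0.7785 * 1.2031 = 0.936613
Square root: 0.936613^0.5 = 0.967788
Geometric mean = 0.967788 - 1 = -0.032212
As percentage: -3.22%

-3.22%


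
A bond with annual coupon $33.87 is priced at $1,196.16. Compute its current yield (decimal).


Formula: Current yield = annual coupon / price
Substituting: CY = $33.87 / $1,196.16
CY = 0.028316

0.028316


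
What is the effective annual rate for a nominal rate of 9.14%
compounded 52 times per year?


Formula: EAR = (1 + r/m)^m - 1
Period rate: r/m = 0.0914 / 52 = 0.001758
Compounding: (1 + 0.001758)^52 = 1.095619
EAR = 1.095619 - 1 = 0.095619

0.095619


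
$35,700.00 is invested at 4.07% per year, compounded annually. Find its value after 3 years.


Formula: FV = P * (1 + r)^n
Substituting: FV = $35,700.00 * (1 + 0.0407)^3
Growth factor: (1.0407)^3 = 1.127137
FV = $35,700.00 * 1.127137 = $40,238.79

$40,238.79


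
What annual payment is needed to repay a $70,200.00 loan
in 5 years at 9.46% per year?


Formula: PMT = PV * r / (1 - (1+r)^(-n))
Denominator: 1 - (1 + 0.0946)^(-5) = 0.363611
Numerator: $70,200.00 * 0.0946 = 6640.92
PMT = 6640.92 / 0.363611 = $18,263.81

$18,263.81


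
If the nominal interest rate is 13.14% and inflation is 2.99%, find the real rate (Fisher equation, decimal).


Formula: (1 + r_real) = (1 + r_nom) / (1 + inflation)
Substituting: (1 + r_real) = 1.1314 / 1.0299
(1 + r_real) = 1.098553
r_real = 1.098553 - 1 = 0.098553

0.098553


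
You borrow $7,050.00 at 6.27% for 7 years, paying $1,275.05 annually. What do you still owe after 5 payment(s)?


Formula: Balance = PV*(1+r)^k - PMT*((1+r)^k - 1)/r
Growth: (1 + 0.0627)^5 = 1.355356
Accumulated factor: ((1+r)^k - 1)/r = 5.667561
Balance = $7,050.00 * 1.355356 - $1,275.05 * 5.667561
Balance = $2,328.84

$2,328.84


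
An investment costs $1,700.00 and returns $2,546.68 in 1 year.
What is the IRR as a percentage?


Formula: IRR = C1/C0 - 1
Substituting: IRR = $2,546.68 / $1,700.00 - 1
Ratio: 1.498047 - 1 = 0.498047
IRR = 49.8047%

49.8047%


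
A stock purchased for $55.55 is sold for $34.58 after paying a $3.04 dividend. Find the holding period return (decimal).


Formula: HPR = (P1 - P0 + D) / P0
Gain: $34.58 - $55.55 + $3.04 = -$17.93
HPR = -$17.93 / $55.55 = -0.3228

-0.3228


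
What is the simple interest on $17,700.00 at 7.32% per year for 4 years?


Formula: I = P * r * t
Substituting: I = $17,700.00 * 0.0732 * 4
Step: I = $17,700.00 * 0.2928
I = $5,182.56

$5,182.56


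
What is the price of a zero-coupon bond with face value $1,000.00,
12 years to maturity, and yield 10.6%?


Formula: Price = FV / (1 + r)^n
Substituting: Price = $1,000.00 / (1 + 0.106)^12
Discount factor: (1.106)^12 = 3.350129
Price = $1,000.00 / 3.350129 = $298.50

$298.50


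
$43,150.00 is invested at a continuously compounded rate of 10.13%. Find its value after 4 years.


Formula: FV = P * e^(r*t)
Exponent: r*t = 0.1013 * 4 = 0.4052
e^(0.4052) = 1.499602
FV = $43,150.00 * 1.499602 = $64,707.84

$64,707.84


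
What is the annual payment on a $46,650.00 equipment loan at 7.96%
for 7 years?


Formula: PMT = PV * r / (1 - (1+r)^(-n))
Denominator: 1 - (1 + 0.0796)^(-7) = 0.414995
Numerator: $46,650.00 * 0.0796 = 3713.34
PMT = 3713.34 / 0.414995 = $8,947.92

$8,947.92


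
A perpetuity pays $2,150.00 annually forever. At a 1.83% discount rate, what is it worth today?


Formula: PV = C / r
Substituting: PV = $2,150.00 / 0.0183
PV = $117,486.34

$117,486.34


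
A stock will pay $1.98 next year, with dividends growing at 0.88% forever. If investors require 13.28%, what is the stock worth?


Formula: P = D1 / (r - g)
Spread: r - g = 0.1328 - 0.0088 = 0.124
Substituting: P = $1.98 / 0.124
P = $15.97

$15.97


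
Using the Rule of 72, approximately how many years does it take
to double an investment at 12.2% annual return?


Formula: Years ≈ 72 / r
Substituting: Years ≈ 72 / 12.2
Years ≈ 5.9

5.9 years


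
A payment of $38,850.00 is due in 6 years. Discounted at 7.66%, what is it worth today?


Formula: PV = FV / (1 + r)^n
Substituting: PV = $38,850.00 / (1 + 0.0766)^6
Discount factor: (1.0766)^6 = 1.557135
PV = $38,850.00 / 1.557135 = $24,949.67

$24,949.67


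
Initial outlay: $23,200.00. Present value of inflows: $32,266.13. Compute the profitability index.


Formula: PI = PV(cash flows) / initial investment
Substituting: PI = $32,266.13 / $23,200.00
PI = 1.3908

1.3908


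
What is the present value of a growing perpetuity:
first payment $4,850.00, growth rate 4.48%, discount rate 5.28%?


Formula: PV = C / (r - g)
Spread: r - g = 0.0528 - 0.0448 = 0.008
Substituting: PV = $4,850.00 / 0.008
PV = $606,250.00

$606,250.00


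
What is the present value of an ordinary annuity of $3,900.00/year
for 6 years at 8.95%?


Formula: PV = PMT * (1 - (1+r)^(-n)) / r
Discount factor: (1 + 0.0895)^(-6) = 0.597911
Bracket: 1 - 0.597911 = 0.402089
PV = $3,900.00 * 0.402089 / 0.0895 = $17,521.19

$17,521.19


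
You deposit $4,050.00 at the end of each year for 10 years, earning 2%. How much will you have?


Formula: FV = PMT * ((1+r)^n - 1) / r
Growth factor: (1 + 0.02)^10 = 1.218994
Numerator: 1.218994 - 1 = 0.218994
FV = $4,050.00 * 0.218994 / 0.02 = $44,346.37

$44,346.37


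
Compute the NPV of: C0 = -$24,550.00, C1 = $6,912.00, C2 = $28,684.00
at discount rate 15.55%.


Formula: NPV = C0 + C1/(1+r) + C2/(1+r)^2
Discount C1: $6,912.00 / (1 + 0.1555) = $5,981.83
Discount C2: $28,684.00 / (1 + 0.1555)^2 = $21,483.24
NPV = -$24,550.00 + $5,981.83 + $21,483.24 = $2,915.07

$2,915.07


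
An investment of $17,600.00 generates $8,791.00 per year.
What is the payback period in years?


Formula: Payback = investment / annual cash flow
Substituting: Payback = $17,600.00 / $8,791.00
Payback = 2.002 years

2.002 years


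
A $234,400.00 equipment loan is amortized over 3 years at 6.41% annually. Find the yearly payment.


Formula: PMT = PV * r / (1 - (1+r)^(-n))
Denominator: 1 - (1 + 0.0641)^(-3) = 0.170049
Numerator: $234,400.00 * 0.0641 = 15025.04
PMT = 15025.04 / 0.170049 = $88,357.34

$88,357.34


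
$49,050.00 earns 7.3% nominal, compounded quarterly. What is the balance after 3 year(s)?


Formula: FV = P * (1 + r/m)^(m*t)
Period rate: r/m = 0.073 / 4 = 0.01825
Total periods: m*t = 4 * 3 = 12
Growth factor: (1 + 0.01825)^12 = 1.242376
FV = $49,050.00 * 1.242376 = $60,938.54

$60,938.54


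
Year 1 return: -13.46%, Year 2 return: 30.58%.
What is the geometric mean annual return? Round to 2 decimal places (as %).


Formula: Geometric mean = ((1+r1)*(1+r2))^(1/2) - 1
Product: (1 + -0.1346) * (1 + 0.3058) = 0.8654 * 1.3058 = 1.130039
Square root: 1.130039^0.5 = 1.063033
Geometric mean = 1.063033 - 1 = 0.063033
As percentage: 6.30%

6.30%


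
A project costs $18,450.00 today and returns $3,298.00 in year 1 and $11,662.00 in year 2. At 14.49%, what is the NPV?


Formula: NPV = C0 + C1/(1+r) + C2/(1+r)^2
Discount C1: $3,298.00 / (1 + 0.1449) = $2,880.60
Discount C2: $11,662.00 / (1 + 0.1449)^2 = $8,896.88
NPV = -$18,450.00 + $2,880.60 + $8,896.88 = -$6,672.52

-$6,672.52


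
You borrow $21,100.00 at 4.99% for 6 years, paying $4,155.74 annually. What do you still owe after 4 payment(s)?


Formula: Balance = PV*(1+r)^k - PMT*((1+r)^k - 1)/r
Growth: (1 + 0.0499)^4 = 1.215043
Accumulated factor: ((1+r)^k - 1)/r = 4.309484
Balance = $21,100.00 * 1.215043 - $4,155.74 * 4.309484
Balance = $7,728.32

$7,728.32


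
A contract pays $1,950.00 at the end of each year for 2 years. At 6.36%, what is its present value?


Formula: PV = PMT * (1 - (1+r)^(-n)) / r
Discount factor: (1 + 0.0636)^(-2) = 0.883982
Bracket: 1 - 0.883982 = 0.116018
PV = $1,950.00 * 0.116018 / 0.0636 = $3,557.16

$3,557.16


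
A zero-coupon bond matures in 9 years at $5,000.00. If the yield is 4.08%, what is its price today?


Formula: Price = FV / (1 + r)^n
Substituting: Price = $5,000.00 / (1 + 0.0408)^9
Discount factor: (1.0408)^9 = 1.433196
Price = $5,000.00 / 1.433196 = $3,488.71

$3,488.71


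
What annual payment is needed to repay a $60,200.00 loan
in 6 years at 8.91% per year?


Formula: PMT = PV * r / (1 - (1+r)^(-n))
Denominator: 1 - (1 + 0.0891)^(-6) = 0.40077
Numerator: $60,200.00 * 0.0891 = 5363.82
PMT = 5363.82 / 0.40077 = $13,383.78

$13,383.78


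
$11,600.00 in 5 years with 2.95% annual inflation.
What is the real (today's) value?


Formula: Real value = nominal / (1 + inflation)^years
Price level: (1 + 0.0295)^5 = 1.156463
Real value = $11,600.00 / 1.156463 = $10,030.58

$10,030.58


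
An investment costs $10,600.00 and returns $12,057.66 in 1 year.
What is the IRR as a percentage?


Formula: IRR = C1/C0 - 1
Substituting: IRR = $12,057.66 / $10,600.00 - 1
Ratio: 1.137515 - 1 = 0.137515
IRR = 13.7515%

13.7515%


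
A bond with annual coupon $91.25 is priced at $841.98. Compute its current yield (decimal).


Formula: Current yield = annual coupon / price
Substituting: CY = $91.25 / $841.98
CY = 0.108375

0.108375


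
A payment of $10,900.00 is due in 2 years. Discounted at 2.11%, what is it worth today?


Formula: PV = FV / (1 + r)^n
Substituting: PV = $10,900.00 / (1 + 0.0211)^2
Discount factor: (1.0211)^2 = 1.042645
PV = $10,900.00 / 1.042645 = $10,454.18

$10,454.18


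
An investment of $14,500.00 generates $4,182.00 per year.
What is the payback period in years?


Formula: Payback = investment / annual cash flow
Substituting: Payback = $14,500.00 / $4,182.00
Payback = 3.4672 years

3.4672 years


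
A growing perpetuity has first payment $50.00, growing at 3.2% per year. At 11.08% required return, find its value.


Formula: PV = C / (r - g)
Spread: r - g = 0.1108 - 0.032 = 0.0788
Substituting: PV = $50.00 / 0.0788
PV = $634.52

$634.52


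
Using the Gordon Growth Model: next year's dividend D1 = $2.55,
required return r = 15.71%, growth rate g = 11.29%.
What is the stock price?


Formula: P = D1 / (r - g)
Spread: r - g = 0.1571 - 0.1129 = 0.0442
Substituting: P = $2.55 / 0.0442
P = $57.69

$57.69


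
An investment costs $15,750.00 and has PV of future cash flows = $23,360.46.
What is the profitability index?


Formula: PI = PV(cash flows) / initial investment
Substituting: PI = $23,360.46 / $15,750.00
PI = 1.4832

1.4832


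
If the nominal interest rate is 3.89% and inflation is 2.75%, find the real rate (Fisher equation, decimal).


Formula: (1 + r_real) = (1 + r_nom) / (1 + inflation)
Substituting: (1 + r_real) = 1.0389 / 1.0275
(1 + r_real) = 1.011095
r_real = 1.011095 - 1 = 0.011095

0.011095


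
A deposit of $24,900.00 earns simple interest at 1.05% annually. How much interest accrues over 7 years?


Formula: I = P * r * t
Substituting: I = $24,900.00 * 0.0105 * 7
Step: I = $24,900.00 * 0.0735
I = $1,830.15

$1,830.15


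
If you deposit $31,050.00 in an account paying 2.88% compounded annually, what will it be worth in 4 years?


Formula: FV = P * (1 + r)^n
Substituting: FV = $31,050.00 * (1 + 0.0288)^4
Growth factor: (1.0288)^4 = 1.120273
FV = $31,050.00 * 1.120273 = $34,784.47

$34,784.47


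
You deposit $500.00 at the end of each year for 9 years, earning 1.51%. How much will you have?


Formula: FV = PMT * ((1+r)^n - 1) / r
Growth factor: (1 + 0.0151)^9 = 1.144404
Numerator: 1.144404 - 1 = 0.144404
FV = $500.00 * 0.144404 / 0.0151 = $4,781.60

$4,781.60


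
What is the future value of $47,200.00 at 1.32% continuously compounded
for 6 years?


Formula: FV = P * e^(r*t)
Exponent: r*t = 0.0132 * 6 = 0.0792
e^(0.0792) = 1.082421
FV = $47,200.00 * 1.082421 = $51,090.26

$51,090.26


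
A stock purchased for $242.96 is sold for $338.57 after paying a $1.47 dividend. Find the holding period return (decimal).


Formula: HPR = (P1 - P0 + D) / P0
Gain: $338.57 - $242.96 + $1.47 = $97.08
HPR = $97.08 / $242.96 = 0.3996

0.3996


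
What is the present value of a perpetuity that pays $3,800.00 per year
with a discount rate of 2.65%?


Formula: PV = C / r
Substituting: PV = $3,800.00 / 0.0265
PV = $143,396.23

$143,396.23


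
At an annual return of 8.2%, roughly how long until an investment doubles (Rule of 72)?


Formula: Years ≈ 72 / r
Substituting: Years ≈ 72 / 8.2
Years ≈ 8.8

8.8 years


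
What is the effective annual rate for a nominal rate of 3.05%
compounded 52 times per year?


Formula: EAR = (1 + r/m)^m - 1
Period rate: r/m = 0.0305 / 52 = 0.000587
Compounding: (1 + 0.000587)^52 = 1.030961
EAR = 1.030961 - 1 = 0.030961

0.030961


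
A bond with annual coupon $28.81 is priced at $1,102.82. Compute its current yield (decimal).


Formula: Current yield = annual coupon / price
Substituting: CY = $28.81 / $1,102.82
CY = 0.026124

0.026124


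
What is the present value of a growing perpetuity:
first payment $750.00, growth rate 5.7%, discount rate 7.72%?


Formula: PV = C / (r - g)
Spread: r - g = 0.0772 - 0.057 = 0.0202
Substituting: PV = $750.00 / 0.0202
PV = $37,128.71

$37,128.71


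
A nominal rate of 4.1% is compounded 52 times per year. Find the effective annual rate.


Formula: EAR = (1 + r/m)^m - 1
Period rate: r/m = 0.041 / 52 = 0.000788
Compounding: (1 + 0.000788)^52 = 1.041835
EAR = 1.041835 - 1 = 0.041835

0.041835


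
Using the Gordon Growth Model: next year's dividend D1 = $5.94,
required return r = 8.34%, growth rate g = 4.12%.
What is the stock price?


Formula: P = D1 / (r - g)
Spread: r - g = 0.0834 - 0.0412 = 0.0422
Substituting: P = $5.94 / 0.0422
P = $140.76

$140.76
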